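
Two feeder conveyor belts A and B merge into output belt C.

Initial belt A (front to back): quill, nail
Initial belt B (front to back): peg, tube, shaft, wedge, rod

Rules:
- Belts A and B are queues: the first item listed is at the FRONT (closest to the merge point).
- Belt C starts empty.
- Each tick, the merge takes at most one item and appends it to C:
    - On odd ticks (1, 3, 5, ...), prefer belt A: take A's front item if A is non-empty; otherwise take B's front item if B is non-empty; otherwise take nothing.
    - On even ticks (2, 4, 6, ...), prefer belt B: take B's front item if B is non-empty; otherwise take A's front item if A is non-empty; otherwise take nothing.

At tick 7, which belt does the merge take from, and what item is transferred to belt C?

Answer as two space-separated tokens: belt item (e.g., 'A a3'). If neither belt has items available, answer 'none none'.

Answer: B rod

Derivation:
Tick 1: prefer A, take quill from A; A=[nail] B=[peg,tube,shaft,wedge,rod] C=[quill]
Tick 2: prefer B, take peg from B; A=[nail] B=[tube,shaft,wedge,rod] C=[quill,peg]
Tick 3: prefer A, take nail from A; A=[-] B=[tube,shaft,wedge,rod] C=[quill,peg,nail]
Tick 4: prefer B, take tube from B; A=[-] B=[shaft,wedge,rod] C=[quill,peg,nail,tube]
Tick 5: prefer A, take shaft from B; A=[-] B=[wedge,rod] C=[quill,peg,nail,tube,shaft]
Tick 6: prefer B, take wedge from B; A=[-] B=[rod] C=[quill,peg,nail,tube,shaft,wedge]
Tick 7: prefer A, take rod from B; A=[-] B=[-] C=[quill,peg,nail,tube,shaft,wedge,rod]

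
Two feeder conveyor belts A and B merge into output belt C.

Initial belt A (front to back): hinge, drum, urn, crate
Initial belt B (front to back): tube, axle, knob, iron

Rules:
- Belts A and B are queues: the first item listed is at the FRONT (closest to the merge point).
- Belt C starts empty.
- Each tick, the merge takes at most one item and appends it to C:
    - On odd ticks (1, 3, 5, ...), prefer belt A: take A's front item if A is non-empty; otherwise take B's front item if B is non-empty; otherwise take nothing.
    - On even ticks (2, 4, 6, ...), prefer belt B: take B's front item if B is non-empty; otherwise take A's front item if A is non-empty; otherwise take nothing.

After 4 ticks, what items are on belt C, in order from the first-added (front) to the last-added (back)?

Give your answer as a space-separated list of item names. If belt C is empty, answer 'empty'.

Tick 1: prefer A, take hinge from A; A=[drum,urn,crate] B=[tube,axle,knob,iron] C=[hinge]
Tick 2: prefer B, take tube from B; A=[drum,urn,crate] B=[axle,knob,iron] C=[hinge,tube]
Tick 3: prefer A, take drum from A; A=[urn,crate] B=[axle,knob,iron] C=[hinge,tube,drum]
Tick 4: prefer B, take axle from B; A=[urn,crate] B=[knob,iron] C=[hinge,tube,drum,axle]

Answer: hinge tube drum axle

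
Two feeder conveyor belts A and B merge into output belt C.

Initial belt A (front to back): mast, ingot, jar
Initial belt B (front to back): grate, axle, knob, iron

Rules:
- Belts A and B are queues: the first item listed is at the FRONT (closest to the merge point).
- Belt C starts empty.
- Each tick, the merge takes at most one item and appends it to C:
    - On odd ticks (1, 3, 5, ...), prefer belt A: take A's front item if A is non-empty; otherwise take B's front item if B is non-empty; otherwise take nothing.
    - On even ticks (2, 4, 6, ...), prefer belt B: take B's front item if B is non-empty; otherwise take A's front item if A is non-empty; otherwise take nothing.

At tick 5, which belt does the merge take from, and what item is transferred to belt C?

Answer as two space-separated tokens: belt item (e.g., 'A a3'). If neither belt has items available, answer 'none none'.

Answer: A jar

Derivation:
Tick 1: prefer A, take mast from A; A=[ingot,jar] B=[grate,axle,knob,iron] C=[mast]
Tick 2: prefer B, take grate from B; A=[ingot,jar] B=[axle,knob,iron] C=[mast,grate]
Tick 3: prefer A, take ingot from A; A=[jar] B=[axle,knob,iron] C=[mast,grate,ingot]
Tick 4: prefer B, take axle from B; A=[jar] B=[knob,iron] C=[mast,grate,ingot,axle]
Tick 5: prefer A, take jar from A; A=[-] B=[knob,iron] C=[mast,grate,ingot,axle,jar]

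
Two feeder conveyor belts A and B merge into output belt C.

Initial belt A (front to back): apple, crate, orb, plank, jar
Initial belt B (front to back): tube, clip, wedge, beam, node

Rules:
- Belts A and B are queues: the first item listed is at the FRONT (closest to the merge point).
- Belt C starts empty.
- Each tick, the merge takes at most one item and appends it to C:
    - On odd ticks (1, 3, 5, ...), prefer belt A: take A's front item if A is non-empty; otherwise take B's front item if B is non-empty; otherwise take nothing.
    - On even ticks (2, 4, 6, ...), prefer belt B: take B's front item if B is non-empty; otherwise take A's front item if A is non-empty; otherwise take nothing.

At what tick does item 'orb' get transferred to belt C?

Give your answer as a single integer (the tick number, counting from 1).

Answer: 5

Derivation:
Tick 1: prefer A, take apple from A; A=[crate,orb,plank,jar] B=[tube,clip,wedge,beam,node] C=[apple]
Tick 2: prefer B, take tube from B; A=[crate,orb,plank,jar] B=[clip,wedge,beam,node] C=[apple,tube]
Tick 3: prefer A, take crate from A; A=[orb,plank,jar] B=[clip,wedge,beam,node] C=[apple,tube,crate]
Tick 4: prefer B, take clip from B; A=[orb,plank,jar] B=[wedge,beam,node] C=[apple,tube,crate,clip]
Tick 5: prefer A, take orb from A; A=[plank,jar] B=[wedge,beam,node] C=[apple,tube,crate,clip,orb]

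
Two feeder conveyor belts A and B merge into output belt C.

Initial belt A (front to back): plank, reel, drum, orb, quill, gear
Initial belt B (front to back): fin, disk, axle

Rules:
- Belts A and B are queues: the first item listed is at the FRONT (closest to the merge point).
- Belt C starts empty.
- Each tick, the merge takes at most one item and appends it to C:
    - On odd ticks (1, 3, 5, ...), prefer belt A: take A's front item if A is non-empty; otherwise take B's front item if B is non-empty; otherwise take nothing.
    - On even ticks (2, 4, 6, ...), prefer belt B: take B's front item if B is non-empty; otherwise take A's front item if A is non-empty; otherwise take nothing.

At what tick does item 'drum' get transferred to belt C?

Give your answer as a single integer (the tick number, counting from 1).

Answer: 5

Derivation:
Tick 1: prefer A, take plank from A; A=[reel,drum,orb,quill,gear] B=[fin,disk,axle] C=[plank]
Tick 2: prefer B, take fin from B; A=[reel,drum,orb,quill,gear] B=[disk,axle] C=[plank,fin]
Tick 3: prefer A, take reel from A; A=[drum,orb,quill,gear] B=[disk,axle] C=[plank,fin,reel]
Tick 4: prefer B, take disk from B; A=[drum,orb,quill,gear] B=[axle] C=[plank,fin,reel,disk]
Tick 5: prefer A, take drum from A; A=[orb,quill,gear] B=[axle] C=[plank,fin,reel,disk,drum]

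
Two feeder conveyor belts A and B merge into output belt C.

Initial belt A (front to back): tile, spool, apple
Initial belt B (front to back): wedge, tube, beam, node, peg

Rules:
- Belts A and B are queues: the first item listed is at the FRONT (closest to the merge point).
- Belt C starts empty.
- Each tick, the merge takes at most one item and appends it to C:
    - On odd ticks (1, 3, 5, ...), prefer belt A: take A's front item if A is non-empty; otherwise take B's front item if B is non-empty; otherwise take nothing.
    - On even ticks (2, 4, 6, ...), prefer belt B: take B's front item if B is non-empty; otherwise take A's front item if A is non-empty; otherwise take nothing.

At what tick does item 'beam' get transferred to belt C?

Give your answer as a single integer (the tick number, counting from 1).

Answer: 6

Derivation:
Tick 1: prefer A, take tile from A; A=[spool,apple] B=[wedge,tube,beam,node,peg] C=[tile]
Tick 2: prefer B, take wedge from B; A=[spool,apple] B=[tube,beam,node,peg] C=[tile,wedge]
Tick 3: prefer A, take spool from A; A=[apple] B=[tube,beam,node,peg] C=[tile,wedge,spool]
Tick 4: prefer B, take tube from B; A=[apple] B=[beam,node,peg] C=[tile,wedge,spool,tube]
Tick 5: prefer A, take apple from A; A=[-] B=[beam,node,peg] C=[tile,wedge,spool,tube,apple]
Tick 6: prefer B, take beam from B; A=[-] B=[node,peg] C=[tile,wedge,spool,tube,apple,beam]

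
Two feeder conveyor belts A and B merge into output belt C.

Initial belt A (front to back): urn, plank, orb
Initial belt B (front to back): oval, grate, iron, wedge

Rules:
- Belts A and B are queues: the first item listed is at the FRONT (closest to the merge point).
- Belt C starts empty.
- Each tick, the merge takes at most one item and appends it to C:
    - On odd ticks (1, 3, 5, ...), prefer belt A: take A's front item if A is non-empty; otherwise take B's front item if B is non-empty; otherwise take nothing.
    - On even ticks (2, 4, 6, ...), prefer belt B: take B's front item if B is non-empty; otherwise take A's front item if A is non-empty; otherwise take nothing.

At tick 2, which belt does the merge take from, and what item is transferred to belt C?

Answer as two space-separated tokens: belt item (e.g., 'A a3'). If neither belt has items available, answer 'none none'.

Tick 1: prefer A, take urn from A; A=[plank,orb] B=[oval,grate,iron,wedge] C=[urn]
Tick 2: prefer B, take oval from B; A=[plank,orb] B=[grate,iron,wedge] C=[urn,oval]

Answer: B oval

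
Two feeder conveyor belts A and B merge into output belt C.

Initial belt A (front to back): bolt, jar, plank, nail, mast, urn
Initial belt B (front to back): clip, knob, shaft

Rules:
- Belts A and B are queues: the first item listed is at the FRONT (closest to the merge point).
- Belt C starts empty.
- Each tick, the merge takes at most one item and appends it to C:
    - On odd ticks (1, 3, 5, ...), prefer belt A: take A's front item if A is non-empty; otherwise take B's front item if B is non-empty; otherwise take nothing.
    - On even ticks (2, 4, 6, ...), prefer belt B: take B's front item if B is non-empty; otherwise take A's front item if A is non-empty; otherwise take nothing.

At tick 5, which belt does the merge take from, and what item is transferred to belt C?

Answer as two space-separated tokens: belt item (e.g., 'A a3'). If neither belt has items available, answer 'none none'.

Answer: A plank

Derivation:
Tick 1: prefer A, take bolt from A; A=[jar,plank,nail,mast,urn] B=[clip,knob,shaft] C=[bolt]
Tick 2: prefer B, take clip from B; A=[jar,plank,nail,mast,urn] B=[knob,shaft] C=[bolt,clip]
Tick 3: prefer A, take jar from A; A=[plank,nail,mast,urn] B=[knob,shaft] C=[bolt,clip,jar]
Tick 4: prefer B, take knob from B; A=[plank,nail,mast,urn] B=[shaft] C=[bolt,clip,jar,knob]
Tick 5: prefer A, take plank from A; A=[nail,mast,urn] B=[shaft] C=[bolt,clip,jar,knob,plank]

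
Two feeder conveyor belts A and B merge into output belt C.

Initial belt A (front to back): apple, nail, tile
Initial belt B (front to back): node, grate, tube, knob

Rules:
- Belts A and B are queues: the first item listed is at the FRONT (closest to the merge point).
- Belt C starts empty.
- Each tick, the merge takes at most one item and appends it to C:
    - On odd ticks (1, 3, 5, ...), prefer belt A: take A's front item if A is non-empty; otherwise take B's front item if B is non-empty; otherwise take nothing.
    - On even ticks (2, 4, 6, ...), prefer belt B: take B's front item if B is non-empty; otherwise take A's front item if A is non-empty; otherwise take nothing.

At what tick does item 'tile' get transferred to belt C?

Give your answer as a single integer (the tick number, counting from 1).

Answer: 5

Derivation:
Tick 1: prefer A, take apple from A; A=[nail,tile] B=[node,grate,tube,knob] C=[apple]
Tick 2: prefer B, take node from B; A=[nail,tile] B=[grate,tube,knob] C=[apple,node]
Tick 3: prefer A, take nail from A; A=[tile] B=[grate,tube,knob] C=[apple,node,nail]
Tick 4: prefer B, take grate from B; A=[tile] B=[tube,knob] C=[apple,node,nail,grate]
Tick 5: prefer A, take tile from A; A=[-] B=[tube,knob] C=[apple,node,nail,grate,tile]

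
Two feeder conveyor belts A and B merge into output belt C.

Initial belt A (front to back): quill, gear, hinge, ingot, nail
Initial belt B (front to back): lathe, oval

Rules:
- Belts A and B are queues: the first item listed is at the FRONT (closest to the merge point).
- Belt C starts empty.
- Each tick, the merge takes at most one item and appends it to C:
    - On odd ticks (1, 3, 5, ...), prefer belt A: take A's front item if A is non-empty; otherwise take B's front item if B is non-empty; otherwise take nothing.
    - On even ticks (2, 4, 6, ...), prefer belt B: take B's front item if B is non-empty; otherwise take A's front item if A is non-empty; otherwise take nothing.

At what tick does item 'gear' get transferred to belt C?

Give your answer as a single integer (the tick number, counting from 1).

Tick 1: prefer A, take quill from A; A=[gear,hinge,ingot,nail] B=[lathe,oval] C=[quill]
Tick 2: prefer B, take lathe from B; A=[gear,hinge,ingot,nail] B=[oval] C=[quill,lathe]
Tick 3: prefer A, take gear from A; A=[hinge,ingot,nail] B=[oval] C=[quill,lathe,gear]

Answer: 3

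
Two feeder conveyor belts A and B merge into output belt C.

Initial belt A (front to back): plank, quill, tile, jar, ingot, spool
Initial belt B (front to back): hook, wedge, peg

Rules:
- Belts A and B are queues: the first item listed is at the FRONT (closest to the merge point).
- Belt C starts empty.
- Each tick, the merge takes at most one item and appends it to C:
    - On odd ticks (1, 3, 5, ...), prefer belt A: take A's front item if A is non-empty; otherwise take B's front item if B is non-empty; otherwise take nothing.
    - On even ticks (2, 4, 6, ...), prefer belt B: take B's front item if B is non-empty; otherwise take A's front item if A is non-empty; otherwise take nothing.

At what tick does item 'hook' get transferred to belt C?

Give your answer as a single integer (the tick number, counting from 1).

Tick 1: prefer A, take plank from A; A=[quill,tile,jar,ingot,spool] B=[hook,wedge,peg] C=[plank]
Tick 2: prefer B, take hook from B; A=[quill,tile,jar,ingot,spool] B=[wedge,peg] C=[plank,hook]

Answer: 2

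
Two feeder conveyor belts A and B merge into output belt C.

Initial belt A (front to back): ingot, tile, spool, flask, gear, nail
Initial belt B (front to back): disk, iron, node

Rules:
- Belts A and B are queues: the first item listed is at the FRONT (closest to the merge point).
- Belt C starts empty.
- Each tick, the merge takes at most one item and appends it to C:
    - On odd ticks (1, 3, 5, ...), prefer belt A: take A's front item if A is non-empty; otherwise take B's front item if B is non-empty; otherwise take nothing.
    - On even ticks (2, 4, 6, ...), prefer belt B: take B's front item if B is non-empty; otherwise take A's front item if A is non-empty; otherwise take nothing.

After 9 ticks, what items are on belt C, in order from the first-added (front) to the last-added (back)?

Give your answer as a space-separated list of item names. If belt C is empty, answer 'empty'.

Answer: ingot disk tile iron spool node flask gear nail

Derivation:
Tick 1: prefer A, take ingot from A; A=[tile,spool,flask,gear,nail] B=[disk,iron,node] C=[ingot]
Tick 2: prefer B, take disk from B; A=[tile,spool,flask,gear,nail] B=[iron,node] C=[ingot,disk]
Tick 3: prefer A, take tile from A; A=[spool,flask,gear,nail] B=[iron,node] C=[ingot,disk,tile]
Tick 4: prefer B, take iron from B; A=[spool,flask,gear,nail] B=[node] C=[ingot,disk,tile,iron]
Tick 5: prefer A, take spool from A; A=[flask,gear,nail] B=[node] C=[ingot,disk,tile,iron,spool]
Tick 6: prefer B, take node from B; A=[flask,gear,nail] B=[-] C=[ingot,disk,tile,iron,spool,node]
Tick 7: prefer A, take flask from A; A=[gear,nail] B=[-] C=[ingot,disk,tile,iron,spool,node,flask]
Tick 8: prefer B, take gear from A; A=[nail] B=[-] C=[ingot,disk,tile,iron,spool,node,flask,gear]
Tick 9: prefer A, take nail from A; A=[-] B=[-] C=[ingot,disk,tile,iron,spool,node,flask,gear,nail]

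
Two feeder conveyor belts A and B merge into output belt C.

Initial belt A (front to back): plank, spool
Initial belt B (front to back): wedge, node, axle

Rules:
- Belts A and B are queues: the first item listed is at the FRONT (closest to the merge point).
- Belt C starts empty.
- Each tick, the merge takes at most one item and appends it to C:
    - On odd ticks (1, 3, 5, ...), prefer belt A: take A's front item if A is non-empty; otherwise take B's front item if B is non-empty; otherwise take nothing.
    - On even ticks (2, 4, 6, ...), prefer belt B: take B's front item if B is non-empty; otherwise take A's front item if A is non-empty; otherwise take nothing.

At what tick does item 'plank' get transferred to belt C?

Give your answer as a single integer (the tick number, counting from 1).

Answer: 1

Derivation:
Tick 1: prefer A, take plank from A; A=[spool] B=[wedge,node,axle] C=[plank]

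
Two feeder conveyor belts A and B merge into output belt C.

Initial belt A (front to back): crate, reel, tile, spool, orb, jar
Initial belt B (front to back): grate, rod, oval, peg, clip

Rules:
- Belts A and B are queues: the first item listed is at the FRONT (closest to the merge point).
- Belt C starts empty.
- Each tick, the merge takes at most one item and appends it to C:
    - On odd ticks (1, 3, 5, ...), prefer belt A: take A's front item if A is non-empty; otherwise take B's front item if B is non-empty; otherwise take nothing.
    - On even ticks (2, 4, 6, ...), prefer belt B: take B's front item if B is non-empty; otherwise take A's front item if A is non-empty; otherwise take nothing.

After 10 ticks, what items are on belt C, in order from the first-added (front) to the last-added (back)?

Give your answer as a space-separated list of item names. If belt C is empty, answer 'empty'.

Answer: crate grate reel rod tile oval spool peg orb clip

Derivation:
Tick 1: prefer A, take crate from A; A=[reel,tile,spool,orb,jar] B=[grate,rod,oval,peg,clip] C=[crate]
Tick 2: prefer B, take grate from B; A=[reel,tile,spool,orb,jar] B=[rod,oval,peg,clip] C=[crate,grate]
Tick 3: prefer A, take reel from A; A=[tile,spool,orb,jar] B=[rod,oval,peg,clip] C=[crate,grate,reel]
Tick 4: prefer B, take rod from B; A=[tile,spool,orb,jar] B=[oval,peg,clip] C=[crate,grate,reel,rod]
Tick 5: prefer A, take tile from A; A=[spool,orb,jar] B=[oval,peg,clip] C=[crate,grate,reel,rod,tile]
Tick 6: prefer B, take oval from B; A=[spool,orb,jar] B=[peg,clip] C=[crate,grate,reel,rod,tile,oval]
Tick 7: prefer A, take spool from A; A=[orb,jar] B=[peg,clip] C=[crate,grate,reel,rod,tile,oval,spool]
Tick 8: prefer B, take peg from B; A=[orb,jar] B=[clip] C=[crate,grate,reel,rod,tile,oval,spool,peg]
Tick 9: prefer A, take orb from A; A=[jar] B=[clip] C=[crate,grate,reel,rod,tile,oval,spool,peg,orb]
Tick 10: prefer B, take clip from B; A=[jar] B=[-] C=[crate,grate,reel,rod,tile,oval,spool,peg,orb,clip]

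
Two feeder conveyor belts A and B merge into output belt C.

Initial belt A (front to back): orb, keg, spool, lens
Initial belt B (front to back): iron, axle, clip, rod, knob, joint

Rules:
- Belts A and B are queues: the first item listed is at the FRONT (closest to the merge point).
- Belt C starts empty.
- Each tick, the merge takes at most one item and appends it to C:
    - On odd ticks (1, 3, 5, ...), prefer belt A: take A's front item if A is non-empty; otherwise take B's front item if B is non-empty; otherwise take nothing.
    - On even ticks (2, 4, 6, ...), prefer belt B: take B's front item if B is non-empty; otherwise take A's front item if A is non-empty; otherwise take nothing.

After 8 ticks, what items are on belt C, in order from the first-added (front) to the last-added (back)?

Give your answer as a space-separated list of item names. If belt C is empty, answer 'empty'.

Answer: orb iron keg axle spool clip lens rod

Derivation:
Tick 1: prefer A, take orb from A; A=[keg,spool,lens] B=[iron,axle,clip,rod,knob,joint] C=[orb]
Tick 2: prefer B, take iron from B; A=[keg,spool,lens] B=[axle,clip,rod,knob,joint] C=[orb,iron]
Tick 3: prefer A, take keg from A; A=[spool,lens] B=[axle,clip,rod,knob,joint] C=[orb,iron,keg]
Tick 4: prefer B, take axle from B; A=[spool,lens] B=[clip,rod,knob,joint] C=[orb,iron,keg,axle]
Tick 5: prefer A, take spool from A; A=[lens] B=[clip,rod,knob,joint] C=[orb,iron,keg,axle,spool]
Tick 6: prefer B, take clip from B; A=[lens] B=[rod,knob,joint] C=[orb,iron,keg,axle,spool,clip]
Tick 7: prefer A, take lens from A; A=[-] B=[rod,knob,joint] C=[orb,iron,keg,axle,spool,clip,lens]
Tick 8: prefer B, take rod from B; A=[-] B=[knob,joint] C=[orb,iron,keg,axle,spool,clip,lens,rod]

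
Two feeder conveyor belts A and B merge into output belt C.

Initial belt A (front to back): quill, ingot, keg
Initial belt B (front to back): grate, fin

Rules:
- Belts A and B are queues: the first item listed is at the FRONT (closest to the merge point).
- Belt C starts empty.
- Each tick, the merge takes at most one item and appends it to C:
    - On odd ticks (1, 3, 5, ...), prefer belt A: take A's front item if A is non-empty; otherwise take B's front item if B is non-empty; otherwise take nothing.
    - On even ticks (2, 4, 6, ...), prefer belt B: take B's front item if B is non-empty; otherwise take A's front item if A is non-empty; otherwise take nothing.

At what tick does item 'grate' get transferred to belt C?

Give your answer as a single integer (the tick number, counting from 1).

Tick 1: prefer A, take quill from A; A=[ingot,keg] B=[grate,fin] C=[quill]
Tick 2: prefer B, take grate from B; A=[ingot,keg] B=[fin] C=[quill,grate]

Answer: 2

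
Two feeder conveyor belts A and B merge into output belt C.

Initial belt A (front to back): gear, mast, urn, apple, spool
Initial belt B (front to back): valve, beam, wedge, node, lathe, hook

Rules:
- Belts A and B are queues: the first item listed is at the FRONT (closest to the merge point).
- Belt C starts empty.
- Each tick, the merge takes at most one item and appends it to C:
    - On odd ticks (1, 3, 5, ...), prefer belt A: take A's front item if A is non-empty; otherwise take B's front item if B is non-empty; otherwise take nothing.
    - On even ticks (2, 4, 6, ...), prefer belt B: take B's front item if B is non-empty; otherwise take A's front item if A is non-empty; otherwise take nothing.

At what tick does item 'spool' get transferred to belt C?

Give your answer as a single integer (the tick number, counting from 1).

Tick 1: prefer A, take gear from A; A=[mast,urn,apple,spool] B=[valve,beam,wedge,node,lathe,hook] C=[gear]
Tick 2: prefer B, take valve from B; A=[mast,urn,apple,spool] B=[beam,wedge,node,lathe,hook] C=[gear,valve]
Tick 3: prefer A, take mast from A; A=[urn,apple,spool] B=[beam,wedge,node,lathe,hook] C=[gear,valve,mast]
Tick 4: prefer B, take beam from B; A=[urn,apple,spool] B=[wedge,node,lathe,hook] C=[gear,valve,mast,beam]
Tick 5: prefer A, take urn from A; A=[apple,spool] B=[wedge,node,lathe,hook] C=[gear,valve,mast,beam,urn]
Tick 6: prefer B, take wedge from B; A=[apple,spool] B=[node,lathe,hook] C=[gear,valve,mast,beam,urn,wedge]
Tick 7: prefer A, take apple from A; A=[spool] B=[node,lathe,hook] C=[gear,valve,mast,beam,urn,wedge,apple]
Tick 8: prefer B, take node from B; A=[spool] B=[lathe,hook] C=[gear,valve,mast,beam,urn,wedge,apple,node]
Tick 9: prefer A, take spool from A; A=[-] B=[lathe,hook] C=[gear,valve,mast,beam,urn,wedge,apple,node,spool]

Answer: 9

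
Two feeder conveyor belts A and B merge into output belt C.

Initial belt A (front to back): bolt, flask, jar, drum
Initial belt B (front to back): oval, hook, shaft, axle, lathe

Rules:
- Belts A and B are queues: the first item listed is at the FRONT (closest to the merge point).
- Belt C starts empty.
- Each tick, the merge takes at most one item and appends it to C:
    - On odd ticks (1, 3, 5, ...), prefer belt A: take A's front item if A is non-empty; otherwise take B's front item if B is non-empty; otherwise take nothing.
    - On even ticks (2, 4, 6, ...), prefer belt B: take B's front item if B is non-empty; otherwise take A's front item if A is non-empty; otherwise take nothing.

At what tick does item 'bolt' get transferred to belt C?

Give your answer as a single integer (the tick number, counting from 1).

Answer: 1

Derivation:
Tick 1: prefer A, take bolt from A; A=[flask,jar,drum] B=[oval,hook,shaft,axle,lathe] C=[bolt]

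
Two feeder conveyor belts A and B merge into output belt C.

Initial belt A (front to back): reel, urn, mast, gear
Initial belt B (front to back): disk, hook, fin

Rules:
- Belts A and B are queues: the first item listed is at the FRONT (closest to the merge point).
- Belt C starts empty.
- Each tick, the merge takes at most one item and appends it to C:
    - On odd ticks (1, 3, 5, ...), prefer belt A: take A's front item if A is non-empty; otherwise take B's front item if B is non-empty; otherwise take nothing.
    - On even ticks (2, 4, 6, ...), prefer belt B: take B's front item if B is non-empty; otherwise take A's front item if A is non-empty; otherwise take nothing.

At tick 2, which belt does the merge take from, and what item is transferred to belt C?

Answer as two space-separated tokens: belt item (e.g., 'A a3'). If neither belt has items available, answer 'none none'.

Tick 1: prefer A, take reel from A; A=[urn,mast,gear] B=[disk,hook,fin] C=[reel]
Tick 2: prefer B, take disk from B; A=[urn,mast,gear] B=[hook,fin] C=[reel,disk]

Answer: B disk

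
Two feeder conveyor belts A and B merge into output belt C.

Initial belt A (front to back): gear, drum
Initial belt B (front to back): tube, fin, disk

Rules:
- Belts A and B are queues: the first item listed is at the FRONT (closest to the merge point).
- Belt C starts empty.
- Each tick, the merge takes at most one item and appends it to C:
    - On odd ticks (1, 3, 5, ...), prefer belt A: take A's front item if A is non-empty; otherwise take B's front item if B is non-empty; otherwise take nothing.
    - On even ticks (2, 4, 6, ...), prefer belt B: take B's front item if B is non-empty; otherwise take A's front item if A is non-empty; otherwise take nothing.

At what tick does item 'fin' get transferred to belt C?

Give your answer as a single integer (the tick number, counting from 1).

Answer: 4

Derivation:
Tick 1: prefer A, take gear from A; A=[drum] B=[tube,fin,disk] C=[gear]
Tick 2: prefer B, take tube from B; A=[drum] B=[fin,disk] C=[gear,tube]
Tick 3: prefer A, take drum from A; A=[-] B=[fin,disk] C=[gear,tube,drum]
Tick 4: prefer B, take fin from B; A=[-] B=[disk] C=[gear,tube,drum,fin]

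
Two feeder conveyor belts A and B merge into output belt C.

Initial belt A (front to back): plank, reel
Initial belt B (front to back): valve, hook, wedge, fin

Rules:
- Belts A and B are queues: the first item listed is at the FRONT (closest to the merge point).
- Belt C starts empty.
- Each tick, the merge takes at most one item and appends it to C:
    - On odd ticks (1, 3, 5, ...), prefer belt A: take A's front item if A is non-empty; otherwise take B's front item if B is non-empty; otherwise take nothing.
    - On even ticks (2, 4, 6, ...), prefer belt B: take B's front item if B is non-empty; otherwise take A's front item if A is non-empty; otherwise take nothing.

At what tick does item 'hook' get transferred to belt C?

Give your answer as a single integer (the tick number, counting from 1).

Answer: 4

Derivation:
Tick 1: prefer A, take plank from A; A=[reel] B=[valve,hook,wedge,fin] C=[plank]
Tick 2: prefer B, take valve from B; A=[reel] B=[hook,wedge,fin] C=[plank,valve]
Tick 3: prefer A, take reel from A; A=[-] B=[hook,wedge,fin] C=[plank,valve,reel]
Tick 4: prefer B, take hook from B; A=[-] B=[wedge,fin] C=[plank,valve,reel,hook]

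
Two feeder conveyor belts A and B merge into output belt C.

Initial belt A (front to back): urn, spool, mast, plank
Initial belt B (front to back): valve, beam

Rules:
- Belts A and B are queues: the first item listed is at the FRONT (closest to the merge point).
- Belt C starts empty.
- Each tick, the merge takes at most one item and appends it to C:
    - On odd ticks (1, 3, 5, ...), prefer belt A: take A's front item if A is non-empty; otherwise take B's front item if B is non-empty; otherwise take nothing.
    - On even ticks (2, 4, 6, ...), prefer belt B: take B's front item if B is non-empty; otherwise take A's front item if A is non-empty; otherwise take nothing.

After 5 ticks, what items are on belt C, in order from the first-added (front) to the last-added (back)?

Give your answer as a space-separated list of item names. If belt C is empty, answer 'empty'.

Answer: urn valve spool beam mast

Derivation:
Tick 1: prefer A, take urn from A; A=[spool,mast,plank] B=[valve,beam] C=[urn]
Tick 2: prefer B, take valve from B; A=[spool,mast,plank] B=[beam] C=[urn,valve]
Tick 3: prefer A, take spool from A; A=[mast,plank] B=[beam] C=[urn,valve,spool]
Tick 4: prefer B, take beam from B; A=[mast,plank] B=[-] C=[urn,valve,spool,beam]
Tick 5: prefer A, take mast from A; A=[plank] B=[-] C=[urn,valve,spool,beam,mast]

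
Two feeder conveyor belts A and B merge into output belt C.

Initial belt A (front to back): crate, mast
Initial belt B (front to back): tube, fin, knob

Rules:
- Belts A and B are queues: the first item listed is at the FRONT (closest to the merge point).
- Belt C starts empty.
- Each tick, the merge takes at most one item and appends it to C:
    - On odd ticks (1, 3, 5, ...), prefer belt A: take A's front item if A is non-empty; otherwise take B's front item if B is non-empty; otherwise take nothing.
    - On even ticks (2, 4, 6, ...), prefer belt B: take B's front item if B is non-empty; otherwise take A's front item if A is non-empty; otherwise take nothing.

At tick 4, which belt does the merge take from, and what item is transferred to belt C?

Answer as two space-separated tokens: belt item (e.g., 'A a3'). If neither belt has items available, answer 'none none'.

Answer: B fin

Derivation:
Tick 1: prefer A, take crate from A; A=[mast] B=[tube,fin,knob] C=[crate]
Tick 2: prefer B, take tube from B; A=[mast] B=[fin,knob] C=[crate,tube]
Tick 3: prefer A, take mast from A; A=[-] B=[fin,knob] C=[crate,tube,mast]
Tick 4: prefer B, take fin from B; A=[-] B=[knob] C=[crate,tube,mast,fin]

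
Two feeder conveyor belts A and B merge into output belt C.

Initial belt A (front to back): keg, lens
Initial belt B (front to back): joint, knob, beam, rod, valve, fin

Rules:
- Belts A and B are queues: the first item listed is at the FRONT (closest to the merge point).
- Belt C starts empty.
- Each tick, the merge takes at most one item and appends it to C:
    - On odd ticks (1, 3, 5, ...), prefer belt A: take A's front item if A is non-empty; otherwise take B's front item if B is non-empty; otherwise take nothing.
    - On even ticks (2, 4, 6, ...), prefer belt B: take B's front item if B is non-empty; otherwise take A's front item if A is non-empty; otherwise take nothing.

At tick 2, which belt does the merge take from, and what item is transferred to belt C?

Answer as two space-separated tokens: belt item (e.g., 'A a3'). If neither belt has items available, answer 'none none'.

Tick 1: prefer A, take keg from A; A=[lens] B=[joint,knob,beam,rod,valve,fin] C=[keg]
Tick 2: prefer B, take joint from B; A=[lens] B=[knob,beam,rod,valve,fin] C=[keg,joint]

Answer: B joint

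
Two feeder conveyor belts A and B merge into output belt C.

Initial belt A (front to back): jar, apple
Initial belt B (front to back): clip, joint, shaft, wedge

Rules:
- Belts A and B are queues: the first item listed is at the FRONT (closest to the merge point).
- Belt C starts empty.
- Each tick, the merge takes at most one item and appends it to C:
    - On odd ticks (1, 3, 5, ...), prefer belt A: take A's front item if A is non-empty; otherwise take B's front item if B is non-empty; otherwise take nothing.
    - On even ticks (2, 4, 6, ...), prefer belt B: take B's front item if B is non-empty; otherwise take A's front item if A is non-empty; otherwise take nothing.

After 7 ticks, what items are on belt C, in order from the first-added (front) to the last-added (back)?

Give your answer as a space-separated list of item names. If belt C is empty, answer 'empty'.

Answer: jar clip apple joint shaft wedge

Derivation:
Tick 1: prefer A, take jar from A; A=[apple] B=[clip,joint,shaft,wedge] C=[jar]
Tick 2: prefer B, take clip from B; A=[apple] B=[joint,shaft,wedge] C=[jar,clip]
Tick 3: prefer A, take apple from A; A=[-] B=[joint,shaft,wedge] C=[jar,clip,apple]
Tick 4: prefer B, take joint from B; A=[-] B=[shaft,wedge] C=[jar,clip,apple,joint]
Tick 5: prefer A, take shaft from B; A=[-] B=[wedge] C=[jar,clip,apple,joint,shaft]
Tick 6: prefer B, take wedge from B; A=[-] B=[-] C=[jar,clip,apple,joint,shaft,wedge]
Tick 7: prefer A, both empty, nothing taken; A=[-] B=[-] C=[jar,clip,apple,joint,shaft,wedge]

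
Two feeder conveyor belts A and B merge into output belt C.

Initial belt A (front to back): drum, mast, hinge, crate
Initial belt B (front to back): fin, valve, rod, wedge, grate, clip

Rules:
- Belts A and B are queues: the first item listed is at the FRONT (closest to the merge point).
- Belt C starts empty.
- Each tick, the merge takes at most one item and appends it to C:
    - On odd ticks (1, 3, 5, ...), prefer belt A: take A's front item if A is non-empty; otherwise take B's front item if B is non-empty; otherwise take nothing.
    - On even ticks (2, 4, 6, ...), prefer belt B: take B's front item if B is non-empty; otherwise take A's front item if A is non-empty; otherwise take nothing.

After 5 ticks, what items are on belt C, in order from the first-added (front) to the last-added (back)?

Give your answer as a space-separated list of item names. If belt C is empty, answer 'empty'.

Answer: drum fin mast valve hinge

Derivation:
Tick 1: prefer A, take drum from A; A=[mast,hinge,crate] B=[fin,valve,rod,wedge,grate,clip] C=[drum]
Tick 2: prefer B, take fin from B; A=[mast,hinge,crate] B=[valve,rod,wedge,grate,clip] C=[drum,fin]
Tick 3: prefer A, take mast from A; A=[hinge,crate] B=[valve,rod,wedge,grate,clip] C=[drum,fin,mast]
Tick 4: prefer B, take valve from B; A=[hinge,crate] B=[rod,wedge,grate,clip] C=[drum,fin,mast,valve]
Tick 5: prefer A, take hinge from A; A=[crate] B=[rod,wedge,grate,clip] C=[drum,fin,mast,valve,hinge]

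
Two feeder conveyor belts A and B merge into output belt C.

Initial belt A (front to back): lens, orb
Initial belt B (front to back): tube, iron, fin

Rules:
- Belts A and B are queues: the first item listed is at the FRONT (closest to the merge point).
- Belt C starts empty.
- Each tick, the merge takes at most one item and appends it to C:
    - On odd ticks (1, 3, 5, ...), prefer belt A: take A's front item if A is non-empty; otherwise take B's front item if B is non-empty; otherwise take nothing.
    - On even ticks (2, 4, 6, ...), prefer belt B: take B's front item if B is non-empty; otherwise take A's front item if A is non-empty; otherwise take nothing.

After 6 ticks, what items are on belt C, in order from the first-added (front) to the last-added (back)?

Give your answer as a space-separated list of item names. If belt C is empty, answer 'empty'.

Answer: lens tube orb iron fin

Derivation:
Tick 1: prefer A, take lens from A; A=[orb] B=[tube,iron,fin] C=[lens]
Tick 2: prefer B, take tube from B; A=[orb] B=[iron,fin] C=[lens,tube]
Tick 3: prefer A, take orb from A; A=[-] B=[iron,fin] C=[lens,tube,orb]
Tick 4: prefer B, take iron from B; A=[-] B=[fin] C=[lens,tube,orb,iron]
Tick 5: prefer A, take fin from B; A=[-] B=[-] C=[lens,tube,orb,iron,fin]
Tick 6: prefer B, both empty, nothing taken; A=[-] B=[-] C=[lens,tube,orb,iron,fin]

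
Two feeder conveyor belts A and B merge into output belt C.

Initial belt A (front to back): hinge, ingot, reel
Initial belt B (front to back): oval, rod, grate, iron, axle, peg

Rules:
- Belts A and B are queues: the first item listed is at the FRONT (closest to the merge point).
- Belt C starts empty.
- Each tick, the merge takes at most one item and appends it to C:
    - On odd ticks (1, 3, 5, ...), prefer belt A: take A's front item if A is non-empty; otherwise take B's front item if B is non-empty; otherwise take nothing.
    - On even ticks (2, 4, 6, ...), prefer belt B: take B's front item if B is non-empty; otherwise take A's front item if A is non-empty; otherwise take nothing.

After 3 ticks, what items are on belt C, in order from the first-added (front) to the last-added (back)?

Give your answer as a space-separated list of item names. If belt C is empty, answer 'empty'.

Answer: hinge oval ingot

Derivation:
Tick 1: prefer A, take hinge from A; A=[ingot,reel] B=[oval,rod,grate,iron,axle,peg] C=[hinge]
Tick 2: prefer B, take oval from B; A=[ingot,reel] B=[rod,grate,iron,axle,peg] C=[hinge,oval]
Tick 3: prefer A, take ingot from A; A=[reel] B=[rod,grate,iron,axle,peg] C=[hinge,oval,ingot]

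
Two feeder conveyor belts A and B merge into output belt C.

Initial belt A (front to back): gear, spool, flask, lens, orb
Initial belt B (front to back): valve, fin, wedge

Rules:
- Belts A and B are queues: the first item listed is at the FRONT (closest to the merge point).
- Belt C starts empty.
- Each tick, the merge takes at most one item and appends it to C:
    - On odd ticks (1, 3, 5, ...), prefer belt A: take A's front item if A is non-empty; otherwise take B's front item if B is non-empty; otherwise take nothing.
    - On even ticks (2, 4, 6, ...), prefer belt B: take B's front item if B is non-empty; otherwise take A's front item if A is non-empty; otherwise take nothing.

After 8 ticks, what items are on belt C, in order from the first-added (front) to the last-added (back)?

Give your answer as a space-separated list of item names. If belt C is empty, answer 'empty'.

Answer: gear valve spool fin flask wedge lens orb

Derivation:
Tick 1: prefer A, take gear from A; A=[spool,flask,lens,orb] B=[valve,fin,wedge] C=[gear]
Tick 2: prefer B, take valve from B; A=[spool,flask,lens,orb] B=[fin,wedge] C=[gear,valve]
Tick 3: prefer A, take spool from A; A=[flask,lens,orb] B=[fin,wedge] C=[gear,valve,spool]
Tick 4: prefer B, take fin from B; A=[flask,lens,orb] B=[wedge] C=[gear,valve,spool,fin]
Tick 5: prefer A, take flask from A; A=[lens,orb] B=[wedge] C=[gear,valve,spool,fin,flask]
Tick 6: prefer B, take wedge from B; A=[lens,orb] B=[-] C=[gear,valve,spool,fin,flask,wedge]
Tick 7: prefer A, take lens from A; A=[orb] B=[-] C=[gear,valve,spool,fin,flask,wedge,lens]
Tick 8: prefer B, take orb from A; A=[-] B=[-] C=[gear,valve,spool,fin,flask,wedge,lens,orb]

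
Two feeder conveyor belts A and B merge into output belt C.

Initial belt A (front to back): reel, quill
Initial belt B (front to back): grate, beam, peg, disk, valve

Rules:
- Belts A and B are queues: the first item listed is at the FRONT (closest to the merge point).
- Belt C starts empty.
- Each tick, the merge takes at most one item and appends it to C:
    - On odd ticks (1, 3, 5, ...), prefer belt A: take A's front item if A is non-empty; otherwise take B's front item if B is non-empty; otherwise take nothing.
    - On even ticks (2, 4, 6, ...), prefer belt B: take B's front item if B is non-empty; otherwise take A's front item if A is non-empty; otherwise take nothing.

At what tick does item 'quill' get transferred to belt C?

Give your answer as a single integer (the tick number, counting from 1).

Answer: 3

Derivation:
Tick 1: prefer A, take reel from A; A=[quill] B=[grate,beam,peg,disk,valve] C=[reel]
Tick 2: prefer B, take grate from B; A=[quill] B=[beam,peg,disk,valve] C=[reel,grate]
Tick 3: prefer A, take quill from A; A=[-] B=[beam,peg,disk,valve] C=[reel,grate,quill]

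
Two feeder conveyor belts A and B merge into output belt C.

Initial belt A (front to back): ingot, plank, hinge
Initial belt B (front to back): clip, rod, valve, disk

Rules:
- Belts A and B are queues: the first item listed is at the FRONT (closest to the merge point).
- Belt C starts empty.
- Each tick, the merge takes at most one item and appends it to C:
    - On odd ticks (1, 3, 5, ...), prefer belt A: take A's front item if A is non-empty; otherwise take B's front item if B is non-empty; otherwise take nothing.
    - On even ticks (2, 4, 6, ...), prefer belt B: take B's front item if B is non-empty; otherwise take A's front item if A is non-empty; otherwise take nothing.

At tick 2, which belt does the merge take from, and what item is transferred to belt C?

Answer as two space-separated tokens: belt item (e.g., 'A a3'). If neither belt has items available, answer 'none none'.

Answer: B clip

Derivation:
Tick 1: prefer A, take ingot from A; A=[plank,hinge] B=[clip,rod,valve,disk] C=[ingot]
Tick 2: prefer B, take clip from B; A=[plank,hinge] B=[rod,valve,disk] C=[ingot,clip]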